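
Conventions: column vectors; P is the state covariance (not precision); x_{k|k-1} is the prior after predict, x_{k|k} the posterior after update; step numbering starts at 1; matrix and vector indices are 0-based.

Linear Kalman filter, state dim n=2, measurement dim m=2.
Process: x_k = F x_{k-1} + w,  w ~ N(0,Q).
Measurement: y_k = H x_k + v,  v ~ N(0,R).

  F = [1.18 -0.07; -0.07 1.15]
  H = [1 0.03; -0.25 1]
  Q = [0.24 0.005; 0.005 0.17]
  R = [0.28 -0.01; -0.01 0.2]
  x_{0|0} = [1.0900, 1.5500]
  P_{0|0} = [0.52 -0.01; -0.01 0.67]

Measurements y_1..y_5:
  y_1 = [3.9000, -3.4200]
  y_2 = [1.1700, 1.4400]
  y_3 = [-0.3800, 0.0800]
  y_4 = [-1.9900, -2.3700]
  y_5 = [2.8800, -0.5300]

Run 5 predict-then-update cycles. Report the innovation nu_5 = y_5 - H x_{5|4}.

step 1: x^-=[1.1777, 1.7062]  P^-=[0.9690 -0.1055; -0.1055 1.0602]  S=[1.2436 -0.3252; -0.3252 1.3735]  K=[0.7573 -0.0739; 0.1573 0.8283]  nu=[2.6711, -4.8318]  x^+=[3.5576, -1.8759]  P^+=[0.2119 0.0306; 0.0306 0.1717]
step 2: x^-=[4.3293, -2.4064]  P^-=[0.5308 0.0154; 0.0154 0.3932]  S=[0.8121 -0.1156; -0.1156 0.6187]  K=[0.6443 -0.0692; 0.1264 0.6530]  nu=[-3.0871, 4.9287]  x^+=[1.9991, 0.4217]  P^+=[0.1804 0.0248; 0.0248 0.1355]
step 3: x^-=[2.3294, 0.3450]  P^-=[0.4877 0.0130; 0.0130 0.3461]  S=[0.7688 -0.1087; -0.1087 0.5701]  K=[0.6247 -0.0720; 0.1186 0.6240]  nu=[-2.7198, 0.3174]  x^+=[0.6075, 0.2205]  P^+=[0.1749 0.0231; 0.0231 0.1294]
step 4: x^-=[0.7014, 0.2110]  P^-=[0.4804 0.0116; 0.0116 0.3383]  S=[0.7614 -0.1085; -0.1085 0.5625]  K=[0.6210 -0.0732; 0.1167 0.6187]  nu=[-2.6978, -2.4057]  x^+=[-0.7977, -1.5921]  P^+=[0.1739 0.0226; 0.0226 0.1282]
step 5: x^-=[-0.8299, -1.7751]  P^-=[0.4791 0.0111; 0.0111 0.3368]  S=[0.7600 -0.1086; -0.1086 0.5612]  K=[0.6202 -0.0735; 0.1162 0.6177]  nu=[3.7631, 1.0376]  x^+=[1.4279, -0.6968]  P^+=[0.1737 0.0225; 0.0225 0.1280]

innov = [3.7631, 1.0376]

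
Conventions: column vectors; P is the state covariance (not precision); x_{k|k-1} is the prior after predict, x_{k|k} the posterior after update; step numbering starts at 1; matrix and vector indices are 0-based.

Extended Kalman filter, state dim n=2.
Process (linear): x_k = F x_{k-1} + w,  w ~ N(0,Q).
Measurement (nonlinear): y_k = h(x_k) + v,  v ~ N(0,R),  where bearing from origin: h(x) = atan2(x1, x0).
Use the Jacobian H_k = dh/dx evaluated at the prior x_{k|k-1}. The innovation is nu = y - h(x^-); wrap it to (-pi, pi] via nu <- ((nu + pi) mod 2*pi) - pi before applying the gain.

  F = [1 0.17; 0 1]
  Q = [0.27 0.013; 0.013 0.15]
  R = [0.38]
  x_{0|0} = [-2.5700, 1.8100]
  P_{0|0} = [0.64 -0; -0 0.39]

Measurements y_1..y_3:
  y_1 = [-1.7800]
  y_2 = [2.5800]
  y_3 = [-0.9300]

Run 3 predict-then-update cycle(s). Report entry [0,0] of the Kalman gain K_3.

K[0,0] = -0.4646

step 1: x^-=[-2.2623, 1.8100]  P^-=[0.9213 0.0793; 0.0793 0.5400]  H_jac=[-0.2156 -0.2695]  S=[0.4713]  K=[-0.4669; -0.3451]  nu=[2.0364]  x^+=[-3.2130, 1.1073]  P^+=[0.8185 0.0034; 0.0034 0.4839]
step 2: x^-=[-3.0248, 1.1073]  P^-=[1.1037 0.0986; 0.0986 0.6339]  H_jac=[-0.1067 -0.2915]  S=[0.4526]  K=[-0.3238; -0.4316]  nu=[-0.2107]  x^+=[-2.9566, 1.1982]  P^+=[1.0562 0.0354; 0.0354 0.5496]
step 3: x^-=[-2.7529, 1.1982]  P^-=[1.3541 0.1418; 0.1418 0.6996]  H_jac=[-0.1329 -0.3054]  S=[0.4807]  K=[-0.4646; -0.4837]  nu=[2.6221]  x^+=[-3.9710, -0.0701]  P^+=[1.2504 0.0338; 0.0338 0.5871]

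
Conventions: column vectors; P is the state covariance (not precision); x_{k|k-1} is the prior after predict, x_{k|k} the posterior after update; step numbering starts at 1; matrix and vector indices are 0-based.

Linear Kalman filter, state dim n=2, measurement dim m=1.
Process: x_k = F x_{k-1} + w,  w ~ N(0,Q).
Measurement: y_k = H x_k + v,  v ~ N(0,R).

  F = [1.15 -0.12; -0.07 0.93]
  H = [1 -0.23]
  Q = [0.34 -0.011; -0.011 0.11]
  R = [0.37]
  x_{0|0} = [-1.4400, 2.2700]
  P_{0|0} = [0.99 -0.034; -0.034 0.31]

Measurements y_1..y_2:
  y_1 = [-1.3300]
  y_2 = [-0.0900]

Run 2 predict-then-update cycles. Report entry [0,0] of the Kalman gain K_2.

step 1: x^-=[-1.9284, 2.2119]  P^-=[1.6631 -0.1619; -0.1619 0.3874]  S=[2.1281]  K=[0.7990; -0.1180]  nu=[1.1071]  x^+=[-1.0438, 2.0813]  P^+=[0.3045 0.0386; 0.0386 0.3578]
step 2: x^-=[-1.4501, 2.0087]  P^-=[0.7372 -0.0338; -0.0338 0.4159]  S=[1.1448]  K=[0.6508; -0.1131]  nu=[1.8221]  x^+=[-0.2643, 1.8026]  P^+=[0.2524 0.0505; 0.0505 0.4013]

K[0,0] = 0.6508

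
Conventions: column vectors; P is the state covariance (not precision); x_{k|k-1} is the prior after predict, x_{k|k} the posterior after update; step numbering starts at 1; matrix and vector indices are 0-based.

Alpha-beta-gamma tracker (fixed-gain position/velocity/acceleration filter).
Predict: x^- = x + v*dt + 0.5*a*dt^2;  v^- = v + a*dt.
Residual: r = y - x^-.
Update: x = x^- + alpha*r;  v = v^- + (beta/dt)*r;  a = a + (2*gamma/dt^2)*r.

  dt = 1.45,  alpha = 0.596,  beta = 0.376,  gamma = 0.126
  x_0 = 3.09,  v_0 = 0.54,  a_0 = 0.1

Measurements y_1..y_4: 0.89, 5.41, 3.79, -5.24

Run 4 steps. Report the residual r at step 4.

step 1: x_pred=3.9781  r=-3.0881  x^+=2.1376  v^+=-0.1158  a^+=-0.2701
step 2: x_pred=1.6857  r=3.7243  x^+=3.9054  v^+=0.4583  a^+=0.1762
step 3: x_pred=4.7552  r=-0.9652  x^+=4.1799  v^+=0.4635  a^+=0.0606
step 4: x_pred=4.9157  r=-10.1557  x^+=-1.1371  v^+=-2.0821  a^+=-1.1567

resid = -10.1557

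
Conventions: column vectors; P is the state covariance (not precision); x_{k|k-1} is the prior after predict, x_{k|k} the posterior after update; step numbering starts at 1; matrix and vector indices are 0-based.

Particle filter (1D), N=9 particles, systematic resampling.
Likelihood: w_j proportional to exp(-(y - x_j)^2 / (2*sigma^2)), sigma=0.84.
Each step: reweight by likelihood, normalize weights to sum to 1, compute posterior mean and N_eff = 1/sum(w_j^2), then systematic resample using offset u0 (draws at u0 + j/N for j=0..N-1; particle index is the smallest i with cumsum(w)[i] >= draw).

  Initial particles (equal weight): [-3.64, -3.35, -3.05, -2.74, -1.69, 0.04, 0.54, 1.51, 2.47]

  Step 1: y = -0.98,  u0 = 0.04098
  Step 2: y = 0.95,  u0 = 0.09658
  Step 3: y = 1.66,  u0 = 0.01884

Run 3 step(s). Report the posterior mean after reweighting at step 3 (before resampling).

post_mean = 0.3245

step 1: w=[0.0042, 0.0119, 0.0306, 0.0709, 0.4457, 0.3048, 0.1239, 0.0079, 0.0001]  mean=-1.0047  Neff=3.1945  idx=[2, 4, 4, 4, 4, 5, 5, 5, 6]
step 2: w=[0.0000, 0.0028, 0.0028, 0.0028, 0.0028, 0.2152, 0.2152, 0.2152, 0.3434]  mean=0.1925  Neff=3.8932  idx=[5, 5, 6, 6, 7, 7, 8, 8, 8]
step 3: w=[0.0718, 0.0718, 0.0718, 0.0718, 0.0718, 0.0718, 0.1897, 0.1897, 0.1897]  mean=0.3245  Neff=7.2008  idx=[0, 1, 3, 4, 6, 6, 7, 7, 8]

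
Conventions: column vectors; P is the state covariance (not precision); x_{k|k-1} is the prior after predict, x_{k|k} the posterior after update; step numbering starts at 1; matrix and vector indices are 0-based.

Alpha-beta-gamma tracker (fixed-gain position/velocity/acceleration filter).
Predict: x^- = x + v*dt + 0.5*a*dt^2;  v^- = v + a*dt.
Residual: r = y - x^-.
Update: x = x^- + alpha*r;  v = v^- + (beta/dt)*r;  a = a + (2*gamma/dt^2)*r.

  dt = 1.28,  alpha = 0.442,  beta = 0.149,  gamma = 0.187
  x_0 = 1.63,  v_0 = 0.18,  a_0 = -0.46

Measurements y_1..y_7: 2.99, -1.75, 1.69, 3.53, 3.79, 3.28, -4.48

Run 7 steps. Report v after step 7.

v_post = 4.0581

step 1: x_pred=1.4836  r=1.5064  x^+=2.1494  v^+=-0.2334  a^+=-0.1161
step 2: x_pred=1.7555  r=-3.5055  x^+=0.2061  v^+=-0.7901  a^+=-0.9163
step 3: x_pred=-1.5560  r=3.2460  x^+=-0.1213  v^+=-1.5852  a^+=-0.1754
step 4: x_pred=-2.2939  r=5.8239  x^+=0.2802  v^+=-1.1317  a^+=1.1541
step 5: x_pred=-0.2229  r=4.0129  x^+=1.5508  v^+=0.8126  a^+=2.0701
step 6: x_pred=4.2868  r=-1.0068  x^+=3.8418  v^+=3.3452  a^+=1.8403
step 7: x_pred=9.6312  r=-14.1112  x^+=3.3941  v^+=4.0581  a^+=-1.3809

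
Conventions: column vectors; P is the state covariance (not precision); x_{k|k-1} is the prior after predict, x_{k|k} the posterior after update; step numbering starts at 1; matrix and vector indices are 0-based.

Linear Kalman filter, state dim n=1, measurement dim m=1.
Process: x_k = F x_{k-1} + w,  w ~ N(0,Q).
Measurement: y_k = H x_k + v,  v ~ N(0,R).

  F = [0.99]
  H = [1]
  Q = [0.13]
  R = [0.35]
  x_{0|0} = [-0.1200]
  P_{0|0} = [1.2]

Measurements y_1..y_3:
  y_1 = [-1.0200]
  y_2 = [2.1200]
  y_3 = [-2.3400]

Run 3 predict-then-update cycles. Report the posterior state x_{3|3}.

step 1: x^-=[-0.1188]  P^-=[1.3061]  S=[1.6561]  K=[0.7887]  nu=[-0.9012]  x^+=[-0.8295]  P^+=[0.2760]
step 2: x^-=[-0.8212]  P^-=[0.4005]  S=[0.7505]  K=[0.5337]  nu=[2.9412]  x^+=[0.7484]  P^+=[0.1868]
step 3: x^-=[0.7409]  P^-=[0.3131]  S=[0.6631]  K=[0.4721]  nu=[-3.0809]  x^+=[-0.7137]  P^+=[0.1653]

x_post = [-0.7137]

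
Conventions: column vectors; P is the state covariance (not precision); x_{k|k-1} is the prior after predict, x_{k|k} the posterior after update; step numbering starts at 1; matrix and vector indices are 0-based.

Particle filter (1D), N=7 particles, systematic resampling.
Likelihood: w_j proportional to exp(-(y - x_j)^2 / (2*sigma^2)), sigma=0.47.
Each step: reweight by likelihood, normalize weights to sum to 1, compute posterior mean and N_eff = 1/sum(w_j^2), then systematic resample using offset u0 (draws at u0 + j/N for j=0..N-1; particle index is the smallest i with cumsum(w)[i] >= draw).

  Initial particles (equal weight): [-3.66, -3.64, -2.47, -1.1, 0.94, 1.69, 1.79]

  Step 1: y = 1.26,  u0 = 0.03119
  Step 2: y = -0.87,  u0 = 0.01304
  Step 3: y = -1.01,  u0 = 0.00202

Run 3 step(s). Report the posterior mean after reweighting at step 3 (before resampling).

post_mean = 0.9400

step 1: w=[0.0000, 0.0000, 0.0000, 0.0000, 0.4004, 0.3322, 0.2673]  mean=1.4164  Neff=2.9223  idx=[4, 4, 4, 5, 5, 6, 6]
step 2: w=[0.3332, 0.3332, 0.3332, 0.0002, 0.0002, 0.0001, 0.0001]  mean=0.9404  Neff=3.0031  idx=[0, 0, 0, 1, 1, 2, 2]
step 3: w=[0.1429, 0.1429, 0.1429, 0.1429, 0.1429, 0.1429, 0.1429]  mean=0.9400  Neff=7.0000  idx=[0, 1, 2, 3, 4, 5, 6]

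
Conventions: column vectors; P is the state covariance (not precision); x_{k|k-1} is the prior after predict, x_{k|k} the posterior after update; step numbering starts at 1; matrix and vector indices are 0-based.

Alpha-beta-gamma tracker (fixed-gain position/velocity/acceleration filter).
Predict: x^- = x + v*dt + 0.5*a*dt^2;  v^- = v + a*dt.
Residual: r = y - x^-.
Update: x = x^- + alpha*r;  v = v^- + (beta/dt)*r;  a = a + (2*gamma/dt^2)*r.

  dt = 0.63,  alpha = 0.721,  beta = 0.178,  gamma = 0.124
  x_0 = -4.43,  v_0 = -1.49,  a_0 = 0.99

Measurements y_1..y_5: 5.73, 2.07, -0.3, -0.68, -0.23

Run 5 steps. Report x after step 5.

x_post = 0.9394

step 1: x_pred=-5.1722  r=10.9022  x^+=2.6883  v^+=2.2140  a^+=7.8022
step 2: x_pred=5.6314  r=-3.5614  x^+=3.0636  v^+=6.1231  a^+=5.5768
step 3: x_pred=8.0279  r=-8.3279  x^+=2.0235  v^+=7.2836  a^+=0.3732
step 4: x_pred=6.6862  r=-7.3662  x^+=1.3752  v^+=5.4374  a^+=-4.2295
step 5: x_pred=3.9614  r=-4.1914  x^+=0.9394  v^+=1.5886  a^+=-6.8485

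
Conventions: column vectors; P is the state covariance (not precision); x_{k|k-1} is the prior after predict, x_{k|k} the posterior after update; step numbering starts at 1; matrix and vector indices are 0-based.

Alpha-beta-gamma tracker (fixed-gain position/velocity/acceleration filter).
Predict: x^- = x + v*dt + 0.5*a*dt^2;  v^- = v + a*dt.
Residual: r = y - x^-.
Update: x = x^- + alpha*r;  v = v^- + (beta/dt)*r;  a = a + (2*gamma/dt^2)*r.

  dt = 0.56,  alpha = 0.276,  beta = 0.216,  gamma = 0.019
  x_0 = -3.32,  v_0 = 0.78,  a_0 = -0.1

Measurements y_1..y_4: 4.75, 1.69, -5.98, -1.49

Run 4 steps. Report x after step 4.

x_post = 0.8070

step 1: x_pred=-2.8989  r=7.6489  x^+=-0.7878  v^+=3.6743  a^+=0.8268
step 2: x_pred=1.3995  r=0.2905  x^+=1.4796  v^+=4.2494  a^+=0.8620
step 3: x_pred=3.9945  r=-9.9745  x^+=1.2415  v^+=0.8848  a^+=-0.3466
step 4: x_pred=1.6827  r=-3.1727  x^+=0.8070  v^+=-0.5330  a^+=-0.7310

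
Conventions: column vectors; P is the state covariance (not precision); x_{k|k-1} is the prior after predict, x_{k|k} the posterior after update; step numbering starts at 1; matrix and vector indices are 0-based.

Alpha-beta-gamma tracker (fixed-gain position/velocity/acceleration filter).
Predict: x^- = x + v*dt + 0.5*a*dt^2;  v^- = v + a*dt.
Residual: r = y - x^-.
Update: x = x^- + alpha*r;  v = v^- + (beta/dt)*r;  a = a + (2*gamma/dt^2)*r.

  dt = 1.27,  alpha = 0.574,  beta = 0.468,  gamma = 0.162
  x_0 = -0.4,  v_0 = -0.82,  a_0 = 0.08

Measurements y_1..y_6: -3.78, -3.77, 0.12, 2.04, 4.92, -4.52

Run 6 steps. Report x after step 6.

x_post = 2.9857

step 1: x_pred=-1.3769  r=-2.4031  x^+=-2.7563  v^+=-1.6040  a^+=-0.4027
step 2: x_pred=-5.1181  r=1.3481  x^+=-4.3443  v^+=-1.6187  a^+=-0.1319
step 3: x_pred=-6.5064  r=6.6264  x^+=-2.7028  v^+=0.6556  a^+=1.1992
step 4: x_pred=-0.9031  r=2.9431  x^+=0.7862  v^+=3.2631  a^+=1.7904
step 5: x_pred=6.3743  r=-1.4543  x^+=5.5395  v^+=5.0010  a^+=1.4983
step 6: x_pred=13.0991  r=-17.6191  x^+=2.9857  v^+=0.4111  a^+=-2.0411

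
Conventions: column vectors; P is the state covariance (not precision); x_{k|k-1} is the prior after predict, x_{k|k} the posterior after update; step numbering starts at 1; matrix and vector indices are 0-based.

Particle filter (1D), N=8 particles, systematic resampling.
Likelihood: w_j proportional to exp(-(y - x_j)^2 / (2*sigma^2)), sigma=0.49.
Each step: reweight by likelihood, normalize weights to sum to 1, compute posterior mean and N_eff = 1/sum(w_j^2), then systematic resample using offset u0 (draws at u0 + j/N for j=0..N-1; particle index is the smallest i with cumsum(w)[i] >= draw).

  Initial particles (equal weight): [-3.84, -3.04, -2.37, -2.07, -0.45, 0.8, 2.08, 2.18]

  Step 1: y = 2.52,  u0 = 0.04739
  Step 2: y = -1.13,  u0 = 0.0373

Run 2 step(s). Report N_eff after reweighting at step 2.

N_eff = 5.9302

step 1: w=[0.0000, 0.0000, 0.0000, 0.0000, 0.0000, 0.0014, 0.4588, 0.5397]  mean=2.1321  Neff=1.9927  idx=[6, 6, 6, 6, 7, 7, 7, 7]
step 2: w=[0.1988, 0.1988, 0.1988, 0.1988, 0.0512, 0.0512, 0.0512, 0.0512]  mean=2.1005  Neff=5.9302  idx=[0, 0, 1, 2, 2, 3, 3, 6]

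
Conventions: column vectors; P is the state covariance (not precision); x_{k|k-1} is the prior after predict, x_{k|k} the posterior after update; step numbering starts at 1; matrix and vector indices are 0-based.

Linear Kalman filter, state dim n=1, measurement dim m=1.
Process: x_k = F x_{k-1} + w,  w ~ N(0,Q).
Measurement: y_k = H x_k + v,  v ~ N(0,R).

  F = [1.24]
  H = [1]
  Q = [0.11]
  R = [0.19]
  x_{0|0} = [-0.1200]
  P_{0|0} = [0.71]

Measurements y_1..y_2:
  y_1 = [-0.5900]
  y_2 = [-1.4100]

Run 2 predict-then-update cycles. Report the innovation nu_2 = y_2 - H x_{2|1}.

innov = [-0.7531]

step 1: x^-=[-0.1488]  P^-=[1.2017]  S=[1.3917]  K=[0.8635]  nu=[-0.4412]  x^+=[-0.5298]  P^+=[0.1641]
step 2: x^-=[-0.6569]  P^-=[0.3623]  S=[0.5523]  K=[0.6560]  nu=[-0.7531]  x^+=[-1.1509]  P^+=[0.1246]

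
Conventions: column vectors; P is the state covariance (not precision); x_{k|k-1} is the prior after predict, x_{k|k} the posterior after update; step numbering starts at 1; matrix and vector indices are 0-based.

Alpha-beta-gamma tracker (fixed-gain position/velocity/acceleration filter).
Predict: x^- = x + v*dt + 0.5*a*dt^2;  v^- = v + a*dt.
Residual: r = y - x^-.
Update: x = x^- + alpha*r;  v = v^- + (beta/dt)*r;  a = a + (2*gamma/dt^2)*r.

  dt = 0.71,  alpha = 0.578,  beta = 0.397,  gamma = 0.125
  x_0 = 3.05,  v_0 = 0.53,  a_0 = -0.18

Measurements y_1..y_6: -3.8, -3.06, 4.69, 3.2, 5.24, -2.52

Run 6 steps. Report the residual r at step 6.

resid = -14.2601

step 1: x_pred=3.3809  r=-7.1809  x^+=-0.7696  v^+=-3.6131  a^+=-3.7413
step 2: x_pred=-4.2779  r=1.2179  x^+=-3.5740  v^+=-5.5884  a^+=-3.1373
step 3: x_pred=-8.3324  r=13.0224  x^+=-0.8055  v^+=-0.5343  a^+=3.3210
step 4: x_pred=-0.3477  r=3.5477  x^+=1.7029  v^+=3.8074  a^+=5.0804
step 5: x_pred=5.6866  r=-0.4466  x^+=5.4285  v^+=7.1648  a^+=4.8589
step 6: x_pred=11.7401  r=-14.2601  x^+=3.4978  v^+=2.6410  a^+=-2.2131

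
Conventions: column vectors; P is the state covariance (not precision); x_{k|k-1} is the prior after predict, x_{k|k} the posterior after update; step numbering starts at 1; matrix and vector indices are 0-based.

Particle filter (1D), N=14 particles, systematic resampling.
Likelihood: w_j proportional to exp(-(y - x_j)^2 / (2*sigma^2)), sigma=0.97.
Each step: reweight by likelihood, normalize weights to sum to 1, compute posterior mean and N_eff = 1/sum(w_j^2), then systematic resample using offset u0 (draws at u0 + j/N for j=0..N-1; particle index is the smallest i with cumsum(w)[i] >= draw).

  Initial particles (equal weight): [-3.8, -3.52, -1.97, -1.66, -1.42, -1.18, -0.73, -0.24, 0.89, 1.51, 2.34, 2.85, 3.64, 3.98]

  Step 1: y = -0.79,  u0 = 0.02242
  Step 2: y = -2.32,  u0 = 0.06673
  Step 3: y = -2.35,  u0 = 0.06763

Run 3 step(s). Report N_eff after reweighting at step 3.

step 1: w=[0.0016, 0.0038, 0.0946, 0.1326, 0.1605, 0.1828, 0.1979, 0.1688, 0.0442, 0.0119, 0.0011, 0.0002, 0.0000, 0.0000]  mean=-0.9940  Neff=6.4317  idx=[2, 2, 3, 4, 4, 4, 5, 5, 6, 6, 6, 7, 7, 8]
step 2: w=[0.1418, 0.1418, 0.1201, 0.0984, 0.0984, 0.0984, 0.0759, 0.0759, 0.0395, 0.0395, 0.0395, 0.0152, 0.0152, 0.0006]  mean=-1.4493  Neff=9.9687  idx=[0, 0, 1, 1, 2, 3, 3, 4, 5, 6, 7, 8, 9, 12]
step 3: w=[0.1082, 0.1082, 0.1082, 0.1082, 0.0907, 0.0737, 0.0737, 0.0737, 0.0737, 0.0564, 0.0564, 0.0290, 0.0290, 0.0110]  mean=-1.5997  Neff=11.7743  idx=[0, 1, 1, 2, 3, 3, 4, 5, 6, 7, 8, 9, 10, 13]

N_eff = 11.7743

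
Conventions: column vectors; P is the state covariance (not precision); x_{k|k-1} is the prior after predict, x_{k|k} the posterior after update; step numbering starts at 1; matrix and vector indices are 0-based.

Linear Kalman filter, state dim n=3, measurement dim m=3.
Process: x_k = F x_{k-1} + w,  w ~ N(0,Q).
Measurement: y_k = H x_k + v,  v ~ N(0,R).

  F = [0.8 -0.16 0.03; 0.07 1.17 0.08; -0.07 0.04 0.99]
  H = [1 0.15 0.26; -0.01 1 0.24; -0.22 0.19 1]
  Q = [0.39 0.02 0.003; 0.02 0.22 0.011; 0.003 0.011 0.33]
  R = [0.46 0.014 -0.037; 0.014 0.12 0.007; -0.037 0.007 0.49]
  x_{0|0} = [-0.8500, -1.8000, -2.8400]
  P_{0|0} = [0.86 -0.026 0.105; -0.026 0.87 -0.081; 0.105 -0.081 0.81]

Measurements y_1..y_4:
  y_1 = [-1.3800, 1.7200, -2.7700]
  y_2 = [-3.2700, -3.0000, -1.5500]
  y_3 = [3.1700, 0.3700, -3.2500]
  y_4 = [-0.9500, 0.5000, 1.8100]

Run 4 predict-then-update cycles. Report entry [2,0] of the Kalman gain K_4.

step 1: x^-=[-0.4772, -2.3927, -2.8241]  P^-=[0.9759 -0.1117 0.0679; -0.1117 1.4021 0.0263; 0.0679 0.0263 1.1087]  S=[1.5462 0.1961 0.1282; 0.1961 1.6006 0.5897; 0.1282 0.5897 1.6860]  K=[0.6543 -0.1042 -0.1130; -0.0392 0.9355 -0.1360; 0.1885 -0.0868 0.6677]  nu=[0.1904, 4.7857, 0.4037]  x^+=[-0.8972, 2.0222, -2.9342]  P^+=[0.3068 0.0021 -0.0132; 0.0021 0.1307 -0.0830; -0.0132 -0.0830 0.3325]
step 2: x^-=[-1.1293, 2.0684, -2.7612]  P^-=[0.5896 0.0127 -0.0024; 0.0127 0.3872 -0.0555; -0.0024 -0.0555 0.6528]  S=[1.1007 0.1026 0.0027; 0.1026 0.5180 0.1778; 0.0027 0.1778 1.1642]  K=[0.5427 -0.0599 -0.1035; -0.0195 0.7608 -0.1031; 0.1453 -0.0241 0.5555]  nu=[-1.7331, -4.4170, 0.5697]  x^+=[-1.8642, -1.3171, -2.5900]  P^+=[0.2559 0.0061 -0.0161; 0.0061 0.1055 -0.0632; -0.0161 -0.0632 0.2751]
step 3: x^-=[-1.3583, -1.8787, -2.4863]  P^-=[0.5550 0.0184 -0.0064; 0.0184 0.3565 -0.0384; -0.0064 -0.0384 0.5982]  S=[1.0627 0.1048 -0.0042; 0.1048 0.4922 0.1757; -0.0042 0.1757 1.1146]  K=[0.5281 -0.0530 -0.1018; -0.0153 0.7420 -0.0943; 0.1376 -0.0057 0.5328]  nu=[5.4565, 2.8318, -0.7056]  x^+=[1.4451, 0.2059, -2.1274]  P^+=[0.2492 0.0067 -0.0162; 0.0067 0.1023 -0.0584; -0.0162 -0.0584 0.2635]
step 4: x^-=[1.0593, 0.1718, -2.1990]  P^-=[0.5504 0.0193 -0.0071; 0.0193 0.3529 -0.0340; -0.0071 -0.0340 0.5872]  S=[1.0575 0.1056 -0.0058; 0.1056 0.4901 0.1768; -0.0058 0.1768 1.1052]  K=[0.5261 -0.0521 -0.1016; -0.0144 0.7394 -0.0923; 0.1359 -0.0013 0.5278]  nu=[-1.4633, 0.8665, 4.2094]  x^+=[-0.1833, 0.4451, -0.1772]  P^+=[0.2483 0.0068 -0.0163; 0.0068 0.1017 -0.0573; -0.0163 -0.0573 0.2609]

K[2,0] = 0.1359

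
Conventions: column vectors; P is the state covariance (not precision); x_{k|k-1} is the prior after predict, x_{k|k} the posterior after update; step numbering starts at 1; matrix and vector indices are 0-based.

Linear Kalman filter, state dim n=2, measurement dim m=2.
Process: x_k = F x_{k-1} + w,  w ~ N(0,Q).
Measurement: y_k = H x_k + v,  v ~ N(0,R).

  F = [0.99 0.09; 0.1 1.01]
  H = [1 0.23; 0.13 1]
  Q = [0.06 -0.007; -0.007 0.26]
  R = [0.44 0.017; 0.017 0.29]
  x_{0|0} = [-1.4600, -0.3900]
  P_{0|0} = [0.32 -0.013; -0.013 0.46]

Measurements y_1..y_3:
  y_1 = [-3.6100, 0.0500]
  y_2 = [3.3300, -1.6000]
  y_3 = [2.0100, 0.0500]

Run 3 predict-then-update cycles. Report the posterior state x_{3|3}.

step 1: x^-=[-1.4805, -0.5399]  P^-=[0.3750 0.0534; 0.0534 0.7298]  S=[0.8782 0.2886; 0.2886 1.0400]  K=[0.4498 -0.0266; 0.0211 0.7026]  nu=[-2.0053, 0.7824]  x^+=[-2.4033, -0.0325]  P^+=[0.2036 -0.0265; -0.0265 0.2075]
step 2: x^-=[-2.3821, -0.2731]  P^-=[0.2565 0.0053; 0.0053 0.4684]  S=[0.7236 0.1635; 0.1635 0.7641]  K=[0.3622 -0.0270; 0.0183 0.6100]  nu=[5.7750, -1.0172]  x^+=[-0.2633, -0.7877]  P^+=[0.1642 -0.0230; -0.0230 0.1802]
step 3: x^-=[-0.3315, -0.8219]  P^-=[0.2183 0.0024; 0.0024 0.4408]  S=[0.6827 0.1493; 0.1493 0.7351]  K=[0.3258 -0.0243; 0.0218 0.5956]  nu=[2.5306, 0.9150]  x^+=[0.4708, -0.2217]  P^+=[0.1477 -0.0207; -0.0207 0.1758]

x_post = [0.4708, -0.2217]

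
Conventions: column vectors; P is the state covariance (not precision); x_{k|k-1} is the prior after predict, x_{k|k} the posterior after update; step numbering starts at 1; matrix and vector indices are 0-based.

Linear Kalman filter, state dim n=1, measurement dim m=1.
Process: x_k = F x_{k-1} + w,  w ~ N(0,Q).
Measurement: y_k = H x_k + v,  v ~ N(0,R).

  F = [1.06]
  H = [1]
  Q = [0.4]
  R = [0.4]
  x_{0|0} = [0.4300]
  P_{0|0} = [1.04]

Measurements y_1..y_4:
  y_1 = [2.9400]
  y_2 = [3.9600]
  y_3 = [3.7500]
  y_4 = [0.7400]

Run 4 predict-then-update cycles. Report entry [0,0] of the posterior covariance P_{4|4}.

step 1: x^-=[0.4558]  P^-=[1.5685]  S=[1.9685]  K=[0.7968]  nu=[2.4842]  x^+=[2.4352]  P^+=[0.3187]
step 2: x^-=[2.5813]  P^-=[0.7581]  S=[1.1581]  K=[0.6546]  nu=[1.3787]  x^+=[3.4838]  P^+=[0.2618]
step 3: x^-=[3.6929]  P^-=[0.6942]  S=[1.0942]  K=[0.6344]  nu=[0.0571]  x^+=[3.7291]  P^+=[0.2538]
step 4: x^-=[3.9529]  P^-=[0.6851]  S=[1.0851]  K=[0.6314]  nu=[-3.2129]  x^+=[1.9243]  P^+=[0.2526]

P_post[0,0] = 0.2526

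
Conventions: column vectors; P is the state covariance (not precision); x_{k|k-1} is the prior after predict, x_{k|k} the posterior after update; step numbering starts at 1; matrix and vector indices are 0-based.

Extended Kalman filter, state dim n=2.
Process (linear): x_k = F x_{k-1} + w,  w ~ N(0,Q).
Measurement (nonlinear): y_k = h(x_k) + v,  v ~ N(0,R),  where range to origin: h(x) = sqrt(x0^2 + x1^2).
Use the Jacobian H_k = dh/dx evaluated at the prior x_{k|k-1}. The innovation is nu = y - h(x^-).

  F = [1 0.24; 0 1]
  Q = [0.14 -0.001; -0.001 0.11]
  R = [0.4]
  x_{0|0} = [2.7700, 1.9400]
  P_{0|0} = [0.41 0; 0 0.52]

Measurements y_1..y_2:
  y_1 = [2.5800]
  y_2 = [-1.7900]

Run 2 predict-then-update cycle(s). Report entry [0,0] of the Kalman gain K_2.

K[0,0] = 0.4416

step 1: x^-=[3.2356, 1.9400]  P^-=[0.5800 0.1238; 0.1238 0.6300]  H_jac=[0.8577 0.5142]  S=[1.1024]  K=[0.5089; 0.3902]  nu=[-1.1926]  x^+=[2.6286, 1.4746]  P^+=[0.2944 -0.0951; -0.0951 0.4622]
step 2: x^-=[2.9825, 1.4746]  P^-=[0.4154 0.0148; 0.0148 0.5722]  H_jac=[0.8964 0.4432]  S=[0.8579]  K=[0.4416; 0.3110]  nu=[-5.1172]  x^+=[0.7226, -0.1170]  P^+=[0.2480 -0.1031; -0.1031 0.4892]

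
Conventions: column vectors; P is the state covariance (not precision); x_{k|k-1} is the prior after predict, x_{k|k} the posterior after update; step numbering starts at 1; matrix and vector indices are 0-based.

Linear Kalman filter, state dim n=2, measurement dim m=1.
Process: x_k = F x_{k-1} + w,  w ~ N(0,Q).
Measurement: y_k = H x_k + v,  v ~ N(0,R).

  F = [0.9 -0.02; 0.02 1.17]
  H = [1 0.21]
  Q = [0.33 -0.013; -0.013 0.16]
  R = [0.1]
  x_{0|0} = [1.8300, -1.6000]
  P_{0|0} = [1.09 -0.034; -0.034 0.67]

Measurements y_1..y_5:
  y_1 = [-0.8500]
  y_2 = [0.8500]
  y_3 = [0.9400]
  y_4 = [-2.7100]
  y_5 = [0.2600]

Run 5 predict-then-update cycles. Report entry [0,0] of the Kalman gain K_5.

K[0,0] = 0.7235

step 1: x^-=[1.6790, -1.8354]  P^-=[1.2144 -0.0448; -0.0448 1.0760]  S=[1.3430]  K=[0.8972; 0.1349]  nu=[-2.1436]  x^+=[-0.2443, -2.1245]  P^+=[0.1333 -0.2073; -0.2073 1.0516]
step 2: x^-=[-0.1773, -2.4905]  P^-=[0.4458 -0.2535; -0.2535 1.5899]  S=[0.5095]  K=[0.7706; 0.1578]  nu=[1.5503]  x^+=[1.0173, -2.2458]  P^+=[0.1433 -0.3154; -0.3154 1.5772]
step 3: x^-=[0.9605, -2.6073]  P^-=[0.4581 -0.3793; -0.3793 2.3043]  S=[0.5004]  K=[0.7563; 0.2090]  nu=[0.5270]  x^+=[1.3591, -2.4972]  P^+=[0.1719 -0.4584; -0.4584 2.2824]
step 4: x^-=[1.2731, -2.8945]  P^-=[0.4866 -0.5458; -0.5458 3.2630]  S=[0.5013]  K=[0.7421; 0.2781]  nu=[-3.3753]  x^+=[-1.2317, -3.8331]  P^+=[0.2106 -0.6493; -0.6493 3.2243]
step 5: x^-=[-1.0319, -4.5093]  P^-=[0.5252 -0.7681; -0.7681 4.5434]  S=[0.5030]  K=[0.7235; 0.3698]  nu=[2.2389]  x^+=[0.5880, -3.6813]  P^+=[0.2619 -0.9027; -0.9027 4.4746]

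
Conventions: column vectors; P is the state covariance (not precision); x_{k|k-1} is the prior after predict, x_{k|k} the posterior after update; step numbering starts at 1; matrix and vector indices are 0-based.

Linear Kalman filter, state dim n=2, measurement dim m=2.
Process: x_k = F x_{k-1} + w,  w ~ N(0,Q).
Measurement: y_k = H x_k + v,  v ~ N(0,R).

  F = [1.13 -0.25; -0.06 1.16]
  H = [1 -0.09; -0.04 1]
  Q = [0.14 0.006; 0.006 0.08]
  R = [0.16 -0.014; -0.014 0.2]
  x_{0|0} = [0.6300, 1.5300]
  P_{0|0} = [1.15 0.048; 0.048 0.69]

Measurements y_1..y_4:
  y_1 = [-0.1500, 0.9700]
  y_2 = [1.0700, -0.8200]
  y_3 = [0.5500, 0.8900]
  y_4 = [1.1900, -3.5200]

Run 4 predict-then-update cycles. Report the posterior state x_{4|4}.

x_post = [0.9585, -1.6084]

step 1: x^-=[0.3294, 1.7370]  P^-=[1.6244 -0.2084; -0.2084 1.0059]  S=[1.8301 -0.3787; -0.3787 1.2252]  K=[0.9099 0.0581; 0.0085 0.8305]  nu=[-0.3231, -0.7538]  x^+=[-0.0083, 1.1082]  P^+=[0.1452 0.0047; 0.0047 0.1662]
step 2: x^-=[-0.2865, 1.2861]  P^-=[0.3331 -0.0458; -0.0458 0.3035]  S=[0.5038 -0.1006; -0.1006 0.5077]  K=[0.6727 0.0168; -0.0261 0.5962]  nu=[1.4722, -2.1175]  x^+=[0.6683, -0.0148]  P^+=[0.1072 -0.0018; -0.0018 0.1195]
step 3: x^-=[0.7589, -0.0573]  P^-=[0.2854 -0.0383; -0.0383 0.2415]  S=[0.4543 -0.0856; -0.0856 0.4450]  K=[0.6380 0.0110; -0.0303 0.5403]  nu=[-0.2140, 0.9776]  x^+=[0.6331, 0.4774]  P^+=[0.1017 -0.0027; -0.0027 0.1084]
step 4: x^-=[0.5960, 0.5158]  P^-=[0.2781 -0.0359; -0.0359 0.2266]  S=[0.4464 -0.0815; -0.0815 0.4299]  K=[0.6322 0.0106; -0.0302 0.5246]  nu=[0.6404, -4.0119]  x^+=[0.9585, -1.6084]  P^+=[0.1008 -0.0027; -0.0027 0.1052]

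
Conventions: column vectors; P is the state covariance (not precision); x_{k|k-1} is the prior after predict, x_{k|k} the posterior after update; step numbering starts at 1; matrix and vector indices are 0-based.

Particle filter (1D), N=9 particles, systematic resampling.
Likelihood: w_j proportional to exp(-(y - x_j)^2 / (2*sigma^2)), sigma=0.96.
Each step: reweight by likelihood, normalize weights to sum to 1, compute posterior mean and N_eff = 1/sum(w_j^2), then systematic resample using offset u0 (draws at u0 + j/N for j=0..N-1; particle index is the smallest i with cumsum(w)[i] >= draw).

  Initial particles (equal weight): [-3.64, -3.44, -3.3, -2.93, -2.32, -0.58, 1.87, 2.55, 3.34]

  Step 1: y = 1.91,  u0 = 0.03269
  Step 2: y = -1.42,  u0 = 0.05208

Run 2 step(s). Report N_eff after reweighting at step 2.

step 1: w=[0.0000, 0.0000, 0.0000, 0.0000, 0.0000, 0.0160, 0.4616, 0.3700, 0.1524]  mean=2.3063  Neff=2.6776  idx=[6, 6, 6, 6, 6, 7, 7, 7, 8]
step 2: w=[0.1920, 0.1920, 0.1920, 0.1920, 0.1920, 0.0132, 0.0132, 0.0132, 0.0003]  mean=1.8974  Neff=5.4086  idx=[0, 0, 1, 2, 2, 3, 3, 4, 4]

N_eff = 5.4086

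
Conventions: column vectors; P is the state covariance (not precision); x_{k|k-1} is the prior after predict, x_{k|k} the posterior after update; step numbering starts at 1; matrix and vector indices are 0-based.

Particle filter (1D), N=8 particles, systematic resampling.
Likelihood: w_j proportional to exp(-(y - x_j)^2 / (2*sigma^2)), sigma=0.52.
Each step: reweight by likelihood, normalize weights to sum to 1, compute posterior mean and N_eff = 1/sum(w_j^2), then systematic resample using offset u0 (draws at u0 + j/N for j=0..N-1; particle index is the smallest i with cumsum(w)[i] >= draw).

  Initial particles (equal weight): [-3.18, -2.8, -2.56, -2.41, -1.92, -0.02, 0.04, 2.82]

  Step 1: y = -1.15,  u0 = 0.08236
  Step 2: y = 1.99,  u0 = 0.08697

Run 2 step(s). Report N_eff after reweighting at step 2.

N_eff = 1.9107

step 1: w=[0.0008, 0.0111, 0.0432, 0.0905, 0.5694, 0.1607, 0.1243, 0.0000]  mean=-1.4538  Neff=2.6618  idx=[3, 4, 4, 4, 4, 4, 5, 6]
step 2: w=[0.0000, 0.0000, 0.0000, 0.0000, 0.0000, 0.0000, 0.3919, 0.6081]  mean=0.0165  Neff=1.9107  idx=[6, 6, 6, 7, 7, 7, 7, 7]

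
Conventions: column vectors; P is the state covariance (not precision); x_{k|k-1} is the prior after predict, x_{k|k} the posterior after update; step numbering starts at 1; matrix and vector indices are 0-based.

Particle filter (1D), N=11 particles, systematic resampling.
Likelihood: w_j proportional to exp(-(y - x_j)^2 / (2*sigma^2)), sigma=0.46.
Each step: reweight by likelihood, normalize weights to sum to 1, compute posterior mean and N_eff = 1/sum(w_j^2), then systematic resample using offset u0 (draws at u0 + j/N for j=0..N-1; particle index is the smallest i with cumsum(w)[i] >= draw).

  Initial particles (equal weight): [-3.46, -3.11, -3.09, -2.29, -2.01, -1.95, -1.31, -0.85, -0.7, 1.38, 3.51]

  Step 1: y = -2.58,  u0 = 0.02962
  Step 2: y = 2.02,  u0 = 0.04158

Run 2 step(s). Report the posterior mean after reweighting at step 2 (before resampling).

step 1: w=[0.0550, 0.1767, 0.1856, 0.2813, 0.1592, 0.1343, 0.0076, 0.0003, 0.0001, 0.0000, 0.0000]  mean=-2.5495  Neff=5.2296  idx=[0, 1, 1, 2, 2, 3, 3, 3, 4, 4, 5]
step 2: w=[0.0000, 0.0000, 0.0000, 0.0000, 0.0000, 0.0008, 0.0008, 0.0008, 0.1953, 0.1953, 0.6071]  mean=-1.9742  Neff=2.2481  idx=[8, 8, 9, 9, 10, 10, 10, 10, 10, 10, 10]

post_mean = -1.9742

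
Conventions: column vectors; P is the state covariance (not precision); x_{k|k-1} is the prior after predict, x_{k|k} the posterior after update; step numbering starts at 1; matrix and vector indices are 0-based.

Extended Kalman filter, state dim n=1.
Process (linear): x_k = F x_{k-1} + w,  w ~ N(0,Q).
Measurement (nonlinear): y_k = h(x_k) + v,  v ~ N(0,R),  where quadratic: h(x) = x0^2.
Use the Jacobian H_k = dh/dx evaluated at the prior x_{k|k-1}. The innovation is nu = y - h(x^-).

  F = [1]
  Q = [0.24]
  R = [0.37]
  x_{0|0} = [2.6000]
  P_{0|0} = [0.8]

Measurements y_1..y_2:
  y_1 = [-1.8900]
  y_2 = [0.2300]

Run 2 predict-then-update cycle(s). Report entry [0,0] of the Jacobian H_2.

H_jac[0,0] = 1.9163

step 1: x^-=[2.6000]  P^-=[1.0400]  H_jac=[5.2000]  S=[28.4916]  K=[0.1898]  nu=[-8.6500]  x^+=[0.9581]  P^+=[0.0135]
step 2: x^-=[0.9581]  P^-=[0.2535]  H_jac=[1.9163]  S=[1.3009]  K=[0.3734]  nu=[-0.6880]  x^+=[0.7012]  P^+=[0.0721]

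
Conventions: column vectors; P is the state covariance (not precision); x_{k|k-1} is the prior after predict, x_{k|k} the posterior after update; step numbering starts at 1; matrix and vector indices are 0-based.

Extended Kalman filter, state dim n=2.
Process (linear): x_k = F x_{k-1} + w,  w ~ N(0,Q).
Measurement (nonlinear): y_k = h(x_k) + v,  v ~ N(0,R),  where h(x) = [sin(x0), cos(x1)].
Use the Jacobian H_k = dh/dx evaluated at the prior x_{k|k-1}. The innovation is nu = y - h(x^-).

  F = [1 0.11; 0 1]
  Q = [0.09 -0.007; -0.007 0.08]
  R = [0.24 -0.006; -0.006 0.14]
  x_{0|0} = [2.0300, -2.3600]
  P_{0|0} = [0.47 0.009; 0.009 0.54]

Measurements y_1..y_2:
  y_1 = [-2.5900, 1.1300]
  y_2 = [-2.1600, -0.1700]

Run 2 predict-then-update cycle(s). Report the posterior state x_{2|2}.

step 1: x^-=[1.7704, -2.3600]  P^-=[0.5685 0.0614; 0.0614 0.6200]  H_jac=[-0.1983 0.0000; 0.0000 0.7044]  S=[0.2624 -0.0146; -0.0146 0.4476]  K=[-0.4251 0.0828; 0.0078 0.9759]  nu=[-3.5701, 1.8398]  x^+=[3.4403, -0.5925]  P^+=[0.5170 0.0201; 0.0201 0.1939]
step 2: x^-=[3.3751, -0.5925]  P^-=[0.6138 0.0344; 0.0344 0.2739]  H_jac=[-0.9729 0.0000; 0.0000 0.5584]  S=[0.8209 -0.0247; -0.0247 0.2254]  K=[-0.7272 0.0056; -0.0204 0.6763]  nu=[-1.9286, -0.9996]  x^+=[4.7720, -1.2291]  P^+=[0.1794 0.0092; 0.0092 0.1698]

x_post = [4.7720, -1.2291]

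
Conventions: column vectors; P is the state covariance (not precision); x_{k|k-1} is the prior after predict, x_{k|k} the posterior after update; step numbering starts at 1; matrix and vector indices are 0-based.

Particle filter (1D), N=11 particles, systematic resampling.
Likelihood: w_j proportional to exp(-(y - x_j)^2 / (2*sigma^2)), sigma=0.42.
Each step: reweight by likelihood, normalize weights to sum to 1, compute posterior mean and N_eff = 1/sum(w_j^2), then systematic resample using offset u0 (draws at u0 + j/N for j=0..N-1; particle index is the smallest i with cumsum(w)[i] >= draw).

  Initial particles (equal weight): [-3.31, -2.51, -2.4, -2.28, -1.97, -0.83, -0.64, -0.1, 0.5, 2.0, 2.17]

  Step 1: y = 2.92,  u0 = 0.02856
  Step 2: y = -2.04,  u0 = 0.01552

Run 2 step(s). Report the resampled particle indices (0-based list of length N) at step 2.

step 1: w=[0.0000, 0.0000, 0.0000, 0.0000, 0.0000, 0.0000, 0.0000, 0.0000, 0.0000, 0.3090, 0.6910]  mean=2.1175  Neff=1.7454  idx=[9, 9, 9, 9, 10, 10, 10, 10, 10, 10, 10]
step 2: w=[0.2420, 0.2420, 0.2420, 0.2420, 0.0045, 0.0045, 0.0045, 0.0045, 0.0045, 0.0045, 0.0045]  mean=2.0054  Neff=4.2645  idx=[0, 0, 0, 1, 1, 1, 2, 2, 3, 3, 3]

resampled_idx = [0, 0, 0, 1, 1, 1, 2, 2, 3, 3, 3]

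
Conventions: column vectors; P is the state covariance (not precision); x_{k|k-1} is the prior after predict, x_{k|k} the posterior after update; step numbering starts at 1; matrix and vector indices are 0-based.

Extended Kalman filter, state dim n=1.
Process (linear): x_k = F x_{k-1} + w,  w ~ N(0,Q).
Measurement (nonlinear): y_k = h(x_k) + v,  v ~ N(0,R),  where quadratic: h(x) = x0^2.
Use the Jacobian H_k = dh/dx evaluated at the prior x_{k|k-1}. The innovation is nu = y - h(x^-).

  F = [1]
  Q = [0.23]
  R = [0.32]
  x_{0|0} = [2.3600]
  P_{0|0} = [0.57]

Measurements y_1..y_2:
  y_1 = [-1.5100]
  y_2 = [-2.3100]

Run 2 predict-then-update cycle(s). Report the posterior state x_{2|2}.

x_post = [-0.3457]

step 1: x^-=[2.3600]  P^-=[0.8000]  H_jac=[4.7200]  S=[18.1427]  K=[0.2081]  nu=[-7.0796]  x^+=[0.8865]  P^+=[0.0141]
step 2: x^-=[0.8865]  P^-=[0.2441]  H_jac=[1.7731]  S=[1.0874]  K=[0.3980]  nu=[-3.0960]  x^+=[-0.3457]  P^+=[0.0718]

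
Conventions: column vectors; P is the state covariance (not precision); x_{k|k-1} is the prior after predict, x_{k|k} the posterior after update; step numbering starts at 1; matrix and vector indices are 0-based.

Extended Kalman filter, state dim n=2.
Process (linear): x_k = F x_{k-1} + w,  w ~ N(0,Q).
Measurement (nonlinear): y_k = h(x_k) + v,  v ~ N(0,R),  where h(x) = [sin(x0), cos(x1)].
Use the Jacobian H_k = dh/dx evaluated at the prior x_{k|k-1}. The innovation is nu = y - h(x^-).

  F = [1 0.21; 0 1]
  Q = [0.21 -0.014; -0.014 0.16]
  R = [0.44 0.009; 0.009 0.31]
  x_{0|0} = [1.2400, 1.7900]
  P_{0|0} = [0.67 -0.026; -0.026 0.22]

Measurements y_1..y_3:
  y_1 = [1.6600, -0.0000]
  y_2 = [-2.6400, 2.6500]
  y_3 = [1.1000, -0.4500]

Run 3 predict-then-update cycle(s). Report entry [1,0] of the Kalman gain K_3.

step 1: x^-=[1.6159, 1.7900]  P^-=[0.8788 0.0062; 0.0062 0.3800]  H_jac=[-0.0451 0.0000; 0.0000 -0.9761]  S=[0.4418 0.0093; 0.0093 0.6720]  K=[-0.0895 -0.0078; 0.0110 -0.5521]  nu=[0.6610, 0.2175]  x^+=[1.5550, 1.6772]  P^+=[0.8752 0.0033; 0.0033 0.1752]
step 2: x^-=[1.9072, 1.6772]  P^-=[1.0943 0.0261; 0.0261 0.3352]  H_jac=[-0.3301 0.0000; 0.0000 -0.9943]  S=[0.5593 0.0176; 0.0176 0.6415]  K=[-0.6452 -0.0228; 0.0009 -0.5197]  nu=[-3.5839, 2.7562]  x^+=[4.1570, 0.2415]  P^+=[0.8606 0.0129; 0.0129 0.1620]
step 3: x^-=[4.2077, 0.2415]  P^-=[1.0832 0.0330; 0.0330 0.3220]  H_jac=[-0.4835 0.0000; 0.0000 -0.2392]  S=[0.6932 0.0128; 0.0128 0.3284]  K=[-0.7556 0.0055; -0.0187 -0.2338]  nu=[1.9753, -1.4210]  x^+=[2.7074, 0.5369]  P^+=[0.6875 0.0213; 0.0213 0.3037]

K[1,0] = -0.0187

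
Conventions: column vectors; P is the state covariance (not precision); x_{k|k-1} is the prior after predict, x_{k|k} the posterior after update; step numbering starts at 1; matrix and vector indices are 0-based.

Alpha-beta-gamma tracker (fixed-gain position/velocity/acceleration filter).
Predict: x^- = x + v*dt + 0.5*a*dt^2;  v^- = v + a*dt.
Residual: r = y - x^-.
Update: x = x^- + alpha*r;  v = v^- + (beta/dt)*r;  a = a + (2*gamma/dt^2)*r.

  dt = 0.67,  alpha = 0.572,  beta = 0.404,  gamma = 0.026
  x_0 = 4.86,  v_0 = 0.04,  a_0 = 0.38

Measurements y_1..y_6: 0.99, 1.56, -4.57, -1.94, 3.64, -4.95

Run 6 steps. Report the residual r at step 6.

step 1: x_pred=4.9721  r=-3.9821  x^+=2.6943  v^+=-2.1065  a^+=-0.0813
step 2: x_pred=1.2647  r=0.2953  x^+=1.4336  v^+=-1.9829  a^+=-0.0471
step 3: x_pred=0.0945  r=-4.6645  x^+=-2.5736  v^+=-4.8271  a^+=-0.5874
step 4: x_pred=-5.9396  r=3.9996  x^+=-3.6518  v^+=-2.8090  a^+=-0.1241
step 5: x_pred=-5.5617  r=9.2017  x^+=-0.2983  v^+=2.6564  a^+=0.9418
step 6: x_pred=1.6928  r=-6.6428  x^+=-2.1069  v^+=-0.7181  a^+=0.1723

resid = -6.6428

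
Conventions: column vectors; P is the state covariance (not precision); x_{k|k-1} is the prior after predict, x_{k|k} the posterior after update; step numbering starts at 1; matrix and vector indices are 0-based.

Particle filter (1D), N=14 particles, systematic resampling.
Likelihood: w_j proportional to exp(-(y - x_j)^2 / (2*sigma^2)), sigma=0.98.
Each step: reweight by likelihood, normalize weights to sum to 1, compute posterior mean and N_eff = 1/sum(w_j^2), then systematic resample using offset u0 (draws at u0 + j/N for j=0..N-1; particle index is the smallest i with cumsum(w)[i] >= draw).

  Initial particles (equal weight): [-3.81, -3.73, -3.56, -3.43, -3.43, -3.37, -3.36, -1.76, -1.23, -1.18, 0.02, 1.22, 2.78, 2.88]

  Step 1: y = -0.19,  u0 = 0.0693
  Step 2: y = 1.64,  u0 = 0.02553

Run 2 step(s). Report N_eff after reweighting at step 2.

N_eff = 5.4700

step 1: w=[0.0004, 0.0005, 0.0010, 0.0015, 0.0015, 0.0018, 0.0019, 0.0982, 0.2018, 0.2128, 0.3464, 0.1259, 0.0036, 0.0026]  mean=-0.5238  Neff=4.3185  idx=[7, 8, 8, 8, 9, 9, 9, 10, 10, 10, 10, 10, 11, 13]
step 2: w=[0.0009, 0.0050, 0.0050, 0.0050, 0.0058, 0.0058, 0.0058, 0.0935, 0.0935, 0.0935, 0.0935, 0.0935, 0.3344, 0.1646]  mean=0.8507  Neff=5.4700  idx=[5, 7, 8, 9, 9, 10, 11, 12, 12, 12, 12, 12, 13, 13]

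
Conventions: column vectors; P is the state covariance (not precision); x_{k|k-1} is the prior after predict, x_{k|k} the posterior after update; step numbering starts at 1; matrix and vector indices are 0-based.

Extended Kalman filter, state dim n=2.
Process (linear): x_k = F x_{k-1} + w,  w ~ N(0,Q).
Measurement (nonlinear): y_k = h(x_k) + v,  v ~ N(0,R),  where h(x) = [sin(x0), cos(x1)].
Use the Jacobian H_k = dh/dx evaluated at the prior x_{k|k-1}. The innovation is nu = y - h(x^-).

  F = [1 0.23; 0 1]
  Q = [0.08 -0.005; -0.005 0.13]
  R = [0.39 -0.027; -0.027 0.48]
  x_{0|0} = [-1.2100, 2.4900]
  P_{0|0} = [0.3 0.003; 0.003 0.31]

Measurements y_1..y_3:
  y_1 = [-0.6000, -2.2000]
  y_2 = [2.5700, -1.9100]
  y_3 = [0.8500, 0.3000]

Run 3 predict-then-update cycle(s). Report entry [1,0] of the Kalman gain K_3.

step 1: x^-=[-0.6373, 2.4900]  P^-=[0.3978 0.0693; 0.0693 0.4400]  H_jac=[0.8037 0.0000; 0.0000 -0.6065]  S=[0.6469 -0.0608; -0.0608 0.6418]  K=[0.4924 -0.0189; 0.0475 -0.4113]  nu=[-0.0050, -1.4049]  x^+=[-0.6133, 3.0675]  P^+=[0.2396 0.0368; 0.0368 0.3276]
step 2: x^-=[0.0923, 3.0675]  P^-=[0.3538 0.1072; 0.1072 0.4576]  H_jac=[0.9957 0.0000; 0.0000 -0.0740]  S=[0.7408 -0.0349; -0.0349 0.4825]  K=[0.4764 0.0180; 0.1413 -0.0600]  nu=[2.4779, -0.9127]  x^+=[1.2564, 3.4723]  P^+=[0.1861 0.0570; 0.0570 0.4405]
step 3: x^-=[2.0550, 3.4723]  P^-=[0.3156 0.1533; 0.1533 0.5705]  H_jac=[-0.4655 0.0000; 0.0000 0.3247]  S=[0.4584 -0.0502; -0.0502 0.5401]  K=[-0.3136 0.0630; -0.1193 0.3319]  nu=[-0.0350, 1.2458]  x^+=[2.1445, 3.8899]  P^+=[0.2664 0.1192; 0.1192 0.5005]

K[1,0] = -0.1193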